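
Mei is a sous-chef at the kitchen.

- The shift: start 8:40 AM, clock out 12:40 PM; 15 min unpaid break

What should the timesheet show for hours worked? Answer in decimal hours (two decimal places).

3.75 hours

The shift: 8:40 AM–12:40 PM = 4 h 0 min; less 15 min break → 3 h 45 min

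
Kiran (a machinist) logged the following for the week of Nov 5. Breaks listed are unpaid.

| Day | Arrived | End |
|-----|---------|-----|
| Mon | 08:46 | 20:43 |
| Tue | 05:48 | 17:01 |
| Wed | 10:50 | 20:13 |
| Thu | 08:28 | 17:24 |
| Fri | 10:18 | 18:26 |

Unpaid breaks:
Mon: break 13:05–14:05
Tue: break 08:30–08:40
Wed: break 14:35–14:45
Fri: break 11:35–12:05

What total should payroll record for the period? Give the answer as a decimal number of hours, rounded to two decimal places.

47.78 hours

Mon: 08:46–20:43 = 11 h 57 min; less 60 min break → 10 h 57 min
Tue: 05:48–17:01 = 11 h 13 min; less 10 min break → 11 h 3 min
Wed: 10:50–20:13 = 9 h 23 min; less 10 min break → 9 h 13 min
Thu: 08:28–17:24 = 8 h 56 min
Fri: 10:18–18:26 = 8 h 8 min; less 30 min break → 7 h 38 min
Total: 10 h 57 min + 11 h 3 min + 9 h 13 min + 8 h 56 min + 7 h 38 min = 47 h 47 min.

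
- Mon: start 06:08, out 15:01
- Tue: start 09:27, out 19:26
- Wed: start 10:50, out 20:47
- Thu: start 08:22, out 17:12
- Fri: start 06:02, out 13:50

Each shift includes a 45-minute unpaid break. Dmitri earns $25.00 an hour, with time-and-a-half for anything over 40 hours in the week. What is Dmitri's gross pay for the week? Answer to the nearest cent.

Mon: 06:08–15:01 = 8 h 53 min; less 45 min break → 8 h 8 min
Tue: 09:27–19:26 = 9 h 59 min; less 45 min break → 9 h 14 min
Wed: 10:50–20:47 = 9 h 57 min; less 45 min break → 9 h 12 min
Thu: 08:22–17:12 = 8 h 50 min; less 45 min break → 8 h 5 min
Fri: 06:02–13:50 = 7 h 48 min; less 45 min break → 7 h 3 min
Total worked: 41 h 42 min = 2502 min.
Regular 40 h 0 min = 2400 min at $25.00/h; overtime 1 h 42 min = 102 min at $37.50/h.
Pay = (2400 × $25.00 + 102 × $37.50) ÷ 60 = $1063.75.

$1063.75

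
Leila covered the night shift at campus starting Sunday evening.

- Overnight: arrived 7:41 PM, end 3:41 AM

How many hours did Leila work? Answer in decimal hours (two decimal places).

8.00 hours

Overnight: 7:41 PM → midnight = 4 h 19 min; midnight → 3:41 AM = 3 h 41 min; span 8 h 0 min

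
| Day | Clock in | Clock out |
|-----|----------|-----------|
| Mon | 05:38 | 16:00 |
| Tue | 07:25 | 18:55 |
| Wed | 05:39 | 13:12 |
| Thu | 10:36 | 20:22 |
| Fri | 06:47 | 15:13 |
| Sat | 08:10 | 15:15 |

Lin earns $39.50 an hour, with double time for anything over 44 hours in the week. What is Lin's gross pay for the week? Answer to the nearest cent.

Mon: 05:38–16:00 = 10 h 22 min
Tue: 07:25–18:55 = 11 h 30 min
Wed: 05:39–13:12 = 7 h 33 min
Thu: 10:36–20:22 = 9 h 46 min
Fri: 06:47–15:13 = 8 h 26 min
Sat: 08:10–15:15 = 7 h 5 min
Total worked: 54 h 42 min = 3282 min.
Regular 44 h 0 min = 2640 min at $39.50/h; overtime 10 h 42 min = 642 min at $79.00/h.
Pay = (2640 × $39.50 + 642 × $79.00) ÷ 60 = $2583.30.

$2583.30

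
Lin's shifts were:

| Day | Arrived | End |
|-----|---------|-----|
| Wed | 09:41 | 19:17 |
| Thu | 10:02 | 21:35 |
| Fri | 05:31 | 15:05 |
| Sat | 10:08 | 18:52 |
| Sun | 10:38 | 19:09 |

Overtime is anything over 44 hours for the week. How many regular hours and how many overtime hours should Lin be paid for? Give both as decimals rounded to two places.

Wed: 09:41–19:17 = 9 h 36 min
Thu: 10:02–21:35 = 11 h 33 min
Fri: 05:31–15:05 = 9 h 34 min
Sat: 10:08–18:52 = 8 h 44 min
Sun: 10:38–19:09 = 8 h 31 min
Total worked: 47 h 58 min = 47.97 h.
Threshold 44 h → overtime 3 h 58 min, regular 44 h 0 min.

Regular 44.00 hours, overtime 3.97 hours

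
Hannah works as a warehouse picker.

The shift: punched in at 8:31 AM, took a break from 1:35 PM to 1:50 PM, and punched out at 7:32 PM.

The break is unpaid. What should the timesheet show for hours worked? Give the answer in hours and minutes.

The shift: 8:31 AM–7:32 PM = 11 h 1 min; less 15 min break → 10 h 46 min

10 h 46 min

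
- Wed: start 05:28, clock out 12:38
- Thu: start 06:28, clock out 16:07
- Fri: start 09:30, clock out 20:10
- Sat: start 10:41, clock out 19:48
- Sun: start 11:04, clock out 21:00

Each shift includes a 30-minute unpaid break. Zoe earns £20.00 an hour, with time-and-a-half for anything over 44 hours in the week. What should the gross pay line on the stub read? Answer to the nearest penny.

Wed: 05:28–12:38 = 7 h 10 min; less 30 min break → 6 h 40 min
Thu: 06:28–16:07 = 9 h 39 min; less 30 min break → 9 h 9 min
Fri: 09:30–20:10 = 10 h 40 min; less 30 min break → 10 h 10 min
Sat: 10:41–19:48 = 9 h 7 min; less 30 min break → 8 h 37 min
Sun: 11:04–21:00 = 9 h 56 min; less 30 min break → 9 h 26 min
Total worked: 44 h 2 min = 2642 min.
Regular 44 h 0 min = 2640 min at £20.00/h; overtime 0 h 2 min = 2 min at £30.00/h.
Pay = (2640 × £20.00 + 2 × £30.00) ÷ 60 = £881.00.

£881.00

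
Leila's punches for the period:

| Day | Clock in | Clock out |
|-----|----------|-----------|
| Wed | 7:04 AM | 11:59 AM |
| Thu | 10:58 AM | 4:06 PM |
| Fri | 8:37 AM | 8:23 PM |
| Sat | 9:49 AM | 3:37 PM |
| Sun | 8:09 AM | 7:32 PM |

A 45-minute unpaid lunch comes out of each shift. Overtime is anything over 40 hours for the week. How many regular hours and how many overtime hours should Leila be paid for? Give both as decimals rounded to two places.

Regular 35.25 hours, overtime 0.00 hours

Wed: 7:04 AM–11:59 AM = 4 h 55 min; less 45 min break → 4 h 10 min
Thu: 10:58 AM–4:06 PM = 5 h 8 min; less 45 min break → 4 h 23 min
Fri: 8:37 AM–8:23 PM = 11 h 46 min; less 45 min break → 11 h 1 min
Sat: 9:49 AM–3:37 PM = 5 h 48 min; less 45 min break → 5 h 3 min
Sun: 8:09 AM–7:32 PM = 11 h 23 min; less 45 min break → 10 h 38 min
Total worked: 35 h 15 min = 35.25 h.
Threshold 40 h → overtime 0 h 0 min, regular 35 h 15 min.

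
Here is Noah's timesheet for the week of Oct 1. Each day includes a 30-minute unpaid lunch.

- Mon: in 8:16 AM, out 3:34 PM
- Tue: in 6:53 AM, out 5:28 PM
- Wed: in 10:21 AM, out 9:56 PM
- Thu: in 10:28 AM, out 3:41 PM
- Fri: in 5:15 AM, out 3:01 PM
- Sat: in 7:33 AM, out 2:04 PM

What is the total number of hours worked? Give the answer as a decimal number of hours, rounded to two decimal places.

47.97 hours

Mon: 8:16 AM–3:34 PM = 7 h 18 min; less 30 min break → 6 h 48 min
Tue: 6:53 AM–5:28 PM = 10 h 35 min; less 30 min break → 10 h 5 min
Wed: 10:21 AM–9:56 PM = 11 h 35 min; less 30 min break → 11 h 5 min
Thu: 10:28 AM–3:41 PM = 5 h 13 min; less 30 min break → 4 h 43 min
Fri: 5:15 AM–3:01 PM = 9 h 46 min; less 30 min break → 9 h 16 min
Sat: 7:33 AM–2:04 PM = 6 h 31 min; less 30 min break → 6 h 1 min
Total: 6 h 48 min + 10 h 5 min + 11 h 5 min + 4 h 43 min + 9 h 16 min + 6 h 1 min = 47 h 58 min.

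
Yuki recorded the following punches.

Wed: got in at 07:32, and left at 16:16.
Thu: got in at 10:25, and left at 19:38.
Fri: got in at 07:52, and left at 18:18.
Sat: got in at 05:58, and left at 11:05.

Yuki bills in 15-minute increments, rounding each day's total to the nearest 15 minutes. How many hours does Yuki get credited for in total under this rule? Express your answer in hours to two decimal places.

Wed: 07:32–16:16 = 8 h 44 min → rounds to 8 h 45 min
Thu: 10:25–19:38 = 9 h 13 min → rounds to 9 h 15 min
Fri: 07:52–18:18 = 10 h 26 min → rounds to 10 h 30 min
Sat: 05:58–11:05 = 5 h 7 min → rounds to 5 h 0 min
Total credited: 33 h 30 min.

33.50 hours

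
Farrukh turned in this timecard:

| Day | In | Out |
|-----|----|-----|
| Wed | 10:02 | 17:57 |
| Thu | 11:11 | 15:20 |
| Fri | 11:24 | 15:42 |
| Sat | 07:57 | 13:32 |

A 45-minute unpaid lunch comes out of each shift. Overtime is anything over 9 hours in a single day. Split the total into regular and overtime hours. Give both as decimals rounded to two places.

Regular 18.95 hours, overtime 0.00 hours

Wed: 10:02–17:57 = 7 h 55 min; less 45 min break → 7 h 10 min
Thu: 11:11–15:20 = 4 h 9 min; less 45 min break → 3 h 24 min
Fri: 11:24–15:42 = 4 h 18 min; less 45 min break → 3 h 33 min
Sat: 07:57–13:32 = 5 h 35 min; less 45 min break → 4 h 50 min
Wed reg 7 h 10 min / OT 0 h 0 min; Thu reg 3 h 24 min / OT 0 h 0 min; Fri reg 3 h 33 min / OT 0 h 0 min; Sat reg 4 h 50 min / OT 0 h 0 min.
Totals: regular 18 h 57 min, overtime 0 h 0 min.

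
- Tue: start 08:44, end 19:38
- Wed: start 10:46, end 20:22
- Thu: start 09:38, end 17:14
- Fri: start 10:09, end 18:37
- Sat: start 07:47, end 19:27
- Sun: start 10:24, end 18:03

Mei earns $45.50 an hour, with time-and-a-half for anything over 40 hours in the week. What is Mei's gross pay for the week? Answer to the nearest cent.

$2904.04

Tue: 08:44–19:38 = 10 h 54 min
Wed: 10:46–20:22 = 9 h 36 min
Thu: 09:38–17:14 = 7 h 36 min
Fri: 10:09–18:37 = 8 h 28 min
Sat: 07:47–19:27 = 11 h 40 min
Sun: 10:24–18:03 = 7 h 39 min
Total worked: 55 h 53 min = 3353 min.
Regular 40 h 0 min = 2400 min at $45.50/h; overtime 15 h 53 min = 953 min at $68.25/h.
Pay = (2400 × $45.50 + 953 × $68.25) ÷ 60 = $2904.04.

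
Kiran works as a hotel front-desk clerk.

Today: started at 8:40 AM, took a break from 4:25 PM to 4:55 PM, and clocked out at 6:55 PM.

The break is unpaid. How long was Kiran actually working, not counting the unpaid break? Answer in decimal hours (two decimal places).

Today: 8:40 AM–6:55 PM = 10 h 15 min; less 30 min break → 9 h 45 min

9.75 hours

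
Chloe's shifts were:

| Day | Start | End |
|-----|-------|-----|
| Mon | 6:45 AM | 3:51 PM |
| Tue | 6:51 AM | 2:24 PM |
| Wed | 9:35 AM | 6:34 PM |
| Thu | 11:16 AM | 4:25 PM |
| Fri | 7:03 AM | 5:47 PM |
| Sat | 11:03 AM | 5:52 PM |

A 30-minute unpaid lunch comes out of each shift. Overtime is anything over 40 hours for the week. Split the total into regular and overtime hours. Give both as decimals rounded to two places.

Mon: 6:45 AM–3:51 PM = 9 h 6 min; less 30 min break → 8 h 36 min
Tue: 6:51 AM–2:24 PM = 7 h 33 min; less 30 min break → 7 h 3 min
Wed: 9:35 AM–6:34 PM = 8 h 59 min; less 30 min break → 8 h 29 min
Thu: 11:16 AM–4:25 PM = 5 h 9 min; less 30 min break → 4 h 39 min
Fri: 7:03 AM–5:47 PM = 10 h 44 min; less 30 min break → 10 h 14 min
Sat: 11:03 AM–5:52 PM = 6 h 49 min; less 30 min break → 6 h 19 min
Total worked: 45 h 20 min = 45.33 h.
Threshold 40 h → overtime 5 h 20 min, regular 40 h 0 min.

Regular 40.00 hours, overtime 5.33 hours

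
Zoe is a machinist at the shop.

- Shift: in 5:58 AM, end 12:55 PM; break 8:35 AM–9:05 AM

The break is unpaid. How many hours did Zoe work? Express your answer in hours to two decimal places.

Shift: 5:58 AM–12:55 PM = 6 h 57 min; less 30 min break → 6 h 27 min

6.45 hours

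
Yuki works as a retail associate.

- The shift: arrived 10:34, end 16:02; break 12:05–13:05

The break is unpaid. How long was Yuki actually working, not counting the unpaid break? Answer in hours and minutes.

The shift: 10:34–16:02 = 5 h 28 min; less 60 min break → 4 h 28 min

4 h 28 min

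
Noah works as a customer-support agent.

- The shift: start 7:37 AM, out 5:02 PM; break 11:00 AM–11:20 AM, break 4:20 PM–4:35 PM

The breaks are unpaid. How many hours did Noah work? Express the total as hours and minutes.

The shift: 7:37 AM–5:02 PM = 9 h 25 min; less 35 min break → 8 h 50 min

8 h 50 min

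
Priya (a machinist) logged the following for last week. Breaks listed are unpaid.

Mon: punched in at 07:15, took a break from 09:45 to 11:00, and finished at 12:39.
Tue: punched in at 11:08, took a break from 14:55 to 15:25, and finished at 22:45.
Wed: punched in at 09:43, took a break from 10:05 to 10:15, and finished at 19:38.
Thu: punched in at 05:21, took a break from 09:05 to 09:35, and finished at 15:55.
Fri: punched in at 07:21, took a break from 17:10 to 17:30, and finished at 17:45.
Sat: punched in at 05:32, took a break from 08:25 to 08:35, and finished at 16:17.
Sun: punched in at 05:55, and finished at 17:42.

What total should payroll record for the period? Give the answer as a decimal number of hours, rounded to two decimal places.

Mon: 07:15–12:39 = 5 h 24 min; less 75 min break → 4 h 9 min
Tue: 11:08–22:45 = 11 h 37 min; less 30 min break → 11 h 7 min
Wed: 09:43–19:38 = 9 h 55 min; less 10 min break → 9 h 45 min
Thu: 05:21–15:55 = 10 h 34 min; less 30 min break → 10 h 4 min
Fri: 07:21–17:45 = 10 h 24 min; less 20 min break → 10 h 4 min
Sat: 05:32–16:17 = 10 h 45 min; less 10 min break → 10 h 35 min
Sun: 05:55–17:42 = 11 h 47 min
Total: 4 h 9 min + 11 h 7 min + 9 h 45 min + 10 h 4 min + 10 h 4 min + 10 h 35 min + 11 h 47 min = 67 h 31 min.

67.52 hours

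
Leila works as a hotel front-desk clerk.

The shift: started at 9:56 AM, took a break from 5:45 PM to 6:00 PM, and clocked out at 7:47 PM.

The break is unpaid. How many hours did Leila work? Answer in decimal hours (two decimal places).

9.60 hours

The shift: 9:56 AM–7:47 PM = 9 h 51 min; less 15 min break → 9 h 36 min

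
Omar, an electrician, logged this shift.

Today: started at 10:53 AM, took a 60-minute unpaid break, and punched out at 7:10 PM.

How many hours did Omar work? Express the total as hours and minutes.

7 h 17 min

Today: 10:53 AM–7:10 PM = 8 h 17 min; less 60 min break → 7 h 17 min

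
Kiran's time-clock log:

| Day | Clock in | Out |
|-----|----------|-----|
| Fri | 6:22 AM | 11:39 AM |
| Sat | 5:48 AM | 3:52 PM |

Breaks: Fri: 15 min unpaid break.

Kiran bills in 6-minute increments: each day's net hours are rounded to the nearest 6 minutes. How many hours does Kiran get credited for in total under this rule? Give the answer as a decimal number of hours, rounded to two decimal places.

Fri: 6:22 AM–11:39 AM = 5 h 17 min − 15 min = 5 h 2 min → rounds to 5 h 0 min
Sat: 5:48 AM–3:52 PM = 10 h 4 min → rounds to 10 h 6 min
Total credited: 15 h 6 min.

15.10 hours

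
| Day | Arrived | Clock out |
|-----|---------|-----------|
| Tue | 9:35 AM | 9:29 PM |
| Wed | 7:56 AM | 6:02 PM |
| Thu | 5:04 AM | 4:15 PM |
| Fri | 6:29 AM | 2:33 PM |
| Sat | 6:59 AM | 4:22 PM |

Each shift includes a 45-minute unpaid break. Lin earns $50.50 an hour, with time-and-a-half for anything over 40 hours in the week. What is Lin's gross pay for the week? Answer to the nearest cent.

$2541.41

Tue: 9:35 AM–9:29 PM = 11 h 54 min; less 45 min break → 11 h 9 min
Wed: 7:56 AM–6:02 PM = 10 h 6 min; less 45 min break → 9 h 21 min
Thu: 5:04 AM–4:15 PM = 11 h 11 min; less 45 min break → 10 h 26 min
Fri: 6:29 AM–2:33 PM = 8 h 4 min; less 45 min break → 7 h 19 min
Sat: 6:59 AM–4:22 PM = 9 h 23 min; less 45 min break → 8 h 38 min
Total worked: 46 h 53 min = 2813 min.
Regular 40 h 0 min = 2400 min at $50.50/h; overtime 6 h 53 min = 413 min at $75.75/h.
Pay = (2400 × $50.50 + 413 × $75.75) ÷ 60 = $2541.41.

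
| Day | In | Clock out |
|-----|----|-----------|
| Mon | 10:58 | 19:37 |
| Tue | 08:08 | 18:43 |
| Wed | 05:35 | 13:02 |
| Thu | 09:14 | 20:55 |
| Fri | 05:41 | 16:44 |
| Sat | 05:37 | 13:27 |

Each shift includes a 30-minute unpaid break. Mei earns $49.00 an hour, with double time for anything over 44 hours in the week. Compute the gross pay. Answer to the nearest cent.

Mon: 10:58–19:37 = 8 h 39 min; less 30 min break → 8 h 9 min
Tue: 08:08–18:43 = 10 h 35 min; less 30 min break → 10 h 5 min
Wed: 05:35–13:02 = 7 h 27 min; less 30 min break → 6 h 57 min
Thu: 09:14–20:55 = 11 h 41 min; less 30 min break → 11 h 11 min
Fri: 05:41–16:44 = 11 h 3 min; less 30 min break → 10 h 33 min
Sat: 05:37–13:27 = 7 h 50 min; less 30 min break → 7 h 20 min
Total worked: 54 h 15 min = 3255 min.
Regular 44 h 0 min = 2640 min at $49.00/h; overtime 10 h 15 min = 615 min at $98.00/h.
Pay = (2640 × $49.00 + 615 × $98.00) ÷ 60 = $3160.50.

$3160.50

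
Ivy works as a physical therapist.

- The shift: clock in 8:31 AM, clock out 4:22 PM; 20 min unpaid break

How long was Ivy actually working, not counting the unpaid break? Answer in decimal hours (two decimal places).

The shift: 8:31 AM–4:22 PM = 7 h 51 min; less 20 min break → 7 h 31 min

7.52 hours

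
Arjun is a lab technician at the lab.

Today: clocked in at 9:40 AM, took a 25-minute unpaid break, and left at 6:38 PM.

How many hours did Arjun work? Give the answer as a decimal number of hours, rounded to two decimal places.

Today: 9:40 AM–6:38 PM = 8 h 58 min; less 25 min break → 8 h 33 min

8.55 hours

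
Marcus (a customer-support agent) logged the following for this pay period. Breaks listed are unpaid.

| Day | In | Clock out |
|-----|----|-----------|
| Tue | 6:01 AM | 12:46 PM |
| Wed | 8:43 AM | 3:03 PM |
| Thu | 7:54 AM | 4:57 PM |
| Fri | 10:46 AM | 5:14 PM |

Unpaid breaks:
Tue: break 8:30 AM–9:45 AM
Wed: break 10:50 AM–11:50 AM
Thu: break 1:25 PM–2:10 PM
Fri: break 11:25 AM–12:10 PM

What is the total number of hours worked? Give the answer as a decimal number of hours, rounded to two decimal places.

24.85 hours

Tue: 6:01 AM–12:46 PM = 6 h 45 min; less 75 min break → 5 h 30 min
Wed: 8:43 AM–3:03 PM = 6 h 20 min; less 60 min break → 5 h 20 min
Thu: 7:54 AM–4:57 PM = 9 h 3 min; less 45 min break → 8 h 18 min
Fri: 10:46 AM–5:14 PM = 6 h 28 min; less 45 min break → 5 h 43 min
Total: 5 h 30 min + 5 h 20 min + 8 h 18 min + 5 h 43 min = 24 h 51 min.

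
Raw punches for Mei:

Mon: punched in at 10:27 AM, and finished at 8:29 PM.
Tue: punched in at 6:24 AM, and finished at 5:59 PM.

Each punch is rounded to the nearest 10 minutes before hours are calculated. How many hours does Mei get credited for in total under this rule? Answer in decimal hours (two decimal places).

Mon: in 10:27 AM→10:30 AM, out 8:29 PM→8:30 PM; 10 h 0 min
Tue: in 6:24 AM→6:20 AM, out 5:59 PM→6:00 PM; 11 h 40 min
Total credited: 21 h 40 min.

21.67 hours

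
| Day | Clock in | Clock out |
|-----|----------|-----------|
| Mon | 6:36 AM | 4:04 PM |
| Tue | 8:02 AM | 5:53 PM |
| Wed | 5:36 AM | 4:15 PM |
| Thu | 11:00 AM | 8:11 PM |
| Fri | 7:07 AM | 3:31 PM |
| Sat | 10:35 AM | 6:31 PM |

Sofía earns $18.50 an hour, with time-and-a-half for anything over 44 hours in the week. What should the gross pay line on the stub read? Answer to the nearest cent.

$1132.66

Mon: 6:36 AM–4:04 PM = 9 h 28 min
Tue: 8:02 AM–5:53 PM = 9 h 51 min
Wed: 5:36 AM–4:15 PM = 10 h 39 min
Thu: 11:00 AM–8:11 PM = 9 h 11 min
Fri: 7:07 AM–3:31 PM = 8 h 24 min
Sat: 10:35 AM–6:31 PM = 7 h 56 min
Total worked: 55 h 29 min = 3329 min.
Regular 44 h 0 min = 2640 min at $18.50/h; overtime 11 h 29 min = 689 min at $27.75/h.
Pay = (2640 × $18.50 + 689 × $27.75) ÷ 60 = $1132.66.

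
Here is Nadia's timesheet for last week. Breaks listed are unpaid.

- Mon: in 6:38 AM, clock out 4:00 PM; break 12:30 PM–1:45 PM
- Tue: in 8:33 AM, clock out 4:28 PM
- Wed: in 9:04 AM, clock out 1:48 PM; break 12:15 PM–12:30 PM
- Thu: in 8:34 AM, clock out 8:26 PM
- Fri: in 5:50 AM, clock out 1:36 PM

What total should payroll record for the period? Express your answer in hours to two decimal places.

Mon: 6:38 AM–4:00 PM = 9 h 22 min; less 75 min break → 8 h 7 min
Tue: 8:33 AM–4:28 PM = 7 h 55 min
Wed: 9:04 AM–1:48 PM = 4 h 44 min; less 15 min break → 4 h 29 min
Thu: 8:34 AM–8:26 PM = 11 h 52 min
Fri: 5:50 AM–1:36 PM = 7 h 46 min
Total: 8 h 7 min + 7 h 55 min + 4 h 29 min + 11 h 52 min + 7 h 46 min = 40 h 9 min.

40.15 hours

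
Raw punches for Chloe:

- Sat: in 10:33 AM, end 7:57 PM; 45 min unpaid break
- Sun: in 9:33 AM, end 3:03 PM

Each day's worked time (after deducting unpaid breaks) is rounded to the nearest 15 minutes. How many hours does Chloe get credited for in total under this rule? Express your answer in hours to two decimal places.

Sat: 10:33 AM–7:57 PM = 9 h 24 min − 45 min = 8 h 39 min → rounds to 8 h 45 min
Sun: 9:33 AM–3:03 PM = 5 h 30 min → rounds to 5 h 30 min
Total credited: 14 h 15 min.

14.25 hours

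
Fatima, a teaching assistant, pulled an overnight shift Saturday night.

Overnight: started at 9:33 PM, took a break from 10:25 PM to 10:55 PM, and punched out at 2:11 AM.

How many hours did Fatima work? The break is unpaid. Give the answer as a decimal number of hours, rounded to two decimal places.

4.13 hours

Overnight: 9:33 PM → midnight = 2 h 27 min; midnight → 2:11 AM = 2 h 11 min; span 4 h 38 min; less 30 min break → 4 h 8 min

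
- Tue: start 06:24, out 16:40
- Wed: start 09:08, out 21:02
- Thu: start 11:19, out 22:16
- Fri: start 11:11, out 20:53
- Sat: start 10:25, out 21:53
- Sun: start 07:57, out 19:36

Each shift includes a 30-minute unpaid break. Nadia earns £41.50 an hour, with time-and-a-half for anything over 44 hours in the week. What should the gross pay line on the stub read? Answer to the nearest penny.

Tue: 06:24–16:40 = 10 h 16 min; less 30 min break → 9 h 46 min
Wed: 09:08–21:02 = 11 h 54 min; less 30 min break → 11 h 24 min
Thu: 11:19–22:16 = 10 h 57 min; less 30 min break → 10 h 27 min
Fri: 11:11–20:53 = 9 h 42 min; less 30 min break → 9 h 12 min
Sat: 10:25–21:53 = 11 h 28 min; less 30 min break → 10 h 58 min
Sun: 07:57–19:36 = 11 h 39 min; less 30 min break → 11 h 9 min
Total worked: 62 h 56 min = 3776 min.
Regular 44 h 0 min = 2640 min at £41.50/h; overtime 18 h 56 min = 1136 min at £62.25/h.
Pay = (2640 × £41.50 + 1136 × £62.25) ÷ 60 = £3004.60.

£3004.60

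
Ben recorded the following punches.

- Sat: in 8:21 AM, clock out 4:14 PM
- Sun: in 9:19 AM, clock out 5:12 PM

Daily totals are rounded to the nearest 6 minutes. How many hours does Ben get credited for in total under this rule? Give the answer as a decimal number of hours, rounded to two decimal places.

Sat: 8:21 AM–4:14 PM = 7 h 53 min → rounds to 7 h 54 min
Sun: 9:19 AM–5:12 PM = 7 h 53 min → rounds to 7 h 54 min
Total credited: 15 h 48 min.

15.80 hours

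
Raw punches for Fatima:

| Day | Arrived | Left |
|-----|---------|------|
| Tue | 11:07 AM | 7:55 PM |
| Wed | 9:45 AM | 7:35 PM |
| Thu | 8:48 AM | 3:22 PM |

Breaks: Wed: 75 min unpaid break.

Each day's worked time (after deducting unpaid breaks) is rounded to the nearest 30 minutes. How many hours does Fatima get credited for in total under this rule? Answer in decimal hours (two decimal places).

24.00 hours

Tue: 11:07 AM–7:55 PM = 8 h 48 min → rounds to 9 h 0 min
Wed: 9:45 AM–7:35 PM = 9 h 50 min − 75 min = 8 h 35 min → rounds to 8 h 30 min
Thu: 8:48 AM–3:22 PM = 6 h 34 min → rounds to 6 h 30 min
Total credited: 24 h 0 min.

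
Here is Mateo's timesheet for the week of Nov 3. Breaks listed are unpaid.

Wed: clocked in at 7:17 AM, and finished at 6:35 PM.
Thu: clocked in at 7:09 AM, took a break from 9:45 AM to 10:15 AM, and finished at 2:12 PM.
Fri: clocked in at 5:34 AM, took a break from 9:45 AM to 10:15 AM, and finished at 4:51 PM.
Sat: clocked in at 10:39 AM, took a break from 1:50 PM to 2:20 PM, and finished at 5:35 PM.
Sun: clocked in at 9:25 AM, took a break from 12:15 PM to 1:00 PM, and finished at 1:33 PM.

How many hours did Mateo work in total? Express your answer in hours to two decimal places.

38.45 hours

Wed: 7:17 AM–6:35 PM = 11 h 18 min
Thu: 7:09 AM–2:12 PM = 7 h 3 min; less 30 min break → 6 h 33 min
Fri: 5:34 AM–4:51 PM = 11 h 17 min; less 30 min break → 10 h 47 min
Sat: 10:39 AM–5:35 PM = 6 h 56 min; less 30 min break → 6 h 26 min
Sun: 9:25 AM–1:33 PM = 4 h 8 min; less 45 min break → 3 h 23 min
Total: 11 h 18 min + 6 h 33 min + 10 h 47 min + 6 h 26 min + 3 h 23 min = 38 h 27 min.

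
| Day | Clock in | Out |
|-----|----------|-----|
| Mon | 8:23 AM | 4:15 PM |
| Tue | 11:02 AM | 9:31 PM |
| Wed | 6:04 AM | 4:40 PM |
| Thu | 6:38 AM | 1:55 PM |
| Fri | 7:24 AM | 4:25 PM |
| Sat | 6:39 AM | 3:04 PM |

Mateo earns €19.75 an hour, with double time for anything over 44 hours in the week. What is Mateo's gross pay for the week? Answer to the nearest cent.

Mon: 8:23 AM–4:15 PM = 7 h 52 min
Tue: 11:02 AM–9:31 PM = 10 h 29 min
Wed: 6:04 AM–4:40 PM = 10 h 36 min
Thu: 6:38 AM–1:55 PM = 7 h 17 min
Fri: 7:24 AM–4:25 PM = 9 h 1 min
Sat: 6:39 AM–3:04 PM = 8 h 25 min
Total worked: 53 h 40 min = 3220 min.
Regular 44 h 0 min = 2640 min at €19.75/h; overtime 9 h 40 min = 580 min at €39.50/h.
Pay = (2640 × €19.75 + 580 × €39.50) ÷ 60 = €1250.83.

€1250.83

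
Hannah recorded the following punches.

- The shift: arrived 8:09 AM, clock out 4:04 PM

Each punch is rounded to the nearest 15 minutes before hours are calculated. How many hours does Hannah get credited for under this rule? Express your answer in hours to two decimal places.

7.75 hours

The shift: in 8:09 AM→8:15 AM, out 4:04 PM→4:00 PM; 7 h 45 min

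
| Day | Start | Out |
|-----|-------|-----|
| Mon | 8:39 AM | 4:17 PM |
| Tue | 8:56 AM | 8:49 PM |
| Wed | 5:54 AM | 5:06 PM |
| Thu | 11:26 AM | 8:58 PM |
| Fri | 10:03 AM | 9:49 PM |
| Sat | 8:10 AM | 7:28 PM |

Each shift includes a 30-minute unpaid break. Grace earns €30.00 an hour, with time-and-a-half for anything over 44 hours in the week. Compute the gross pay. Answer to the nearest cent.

Mon: 8:39 AM–4:17 PM = 7 h 38 min; less 30 min break → 7 h 8 min
Tue: 8:56 AM–8:49 PM = 11 h 53 min; less 30 min break → 11 h 23 min
Wed: 5:54 AM–5:06 PM = 11 h 12 min; less 30 min break → 10 h 42 min
Thu: 11:26 AM–8:58 PM = 9 h 32 min; less 30 min break → 9 h 2 min
Fri: 10:03 AM–9:49 PM = 11 h 46 min; less 30 min break → 11 h 16 min
Sat: 8:10 AM–7:28 PM = 11 h 18 min; less 30 min break → 10 h 48 min
Total worked: 60 h 19 min = 3619 min.
Regular 44 h 0 min = 2640 min at €30.00/h; overtime 16 h 19 min = 979 min at €45.00/h.
Pay = (2640 × €30.00 + 979 × €45.00) ÷ 60 = €2054.25.

€2054.25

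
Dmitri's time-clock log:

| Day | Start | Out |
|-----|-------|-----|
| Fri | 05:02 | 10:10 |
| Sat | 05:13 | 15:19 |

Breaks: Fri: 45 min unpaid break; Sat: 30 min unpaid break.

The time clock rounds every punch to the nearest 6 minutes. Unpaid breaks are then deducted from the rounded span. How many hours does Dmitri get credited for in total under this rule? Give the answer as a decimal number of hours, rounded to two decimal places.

Fri: in 05:02→05:00, out 10:10→10:12; 5 h 12 min − 45 min = 4 h 27 min
Sat: in 05:13→05:12, out 15:19→15:18; 10 h 6 min − 30 min = 9 h 36 min
Total credited: 14 h 3 min.

14.05 hours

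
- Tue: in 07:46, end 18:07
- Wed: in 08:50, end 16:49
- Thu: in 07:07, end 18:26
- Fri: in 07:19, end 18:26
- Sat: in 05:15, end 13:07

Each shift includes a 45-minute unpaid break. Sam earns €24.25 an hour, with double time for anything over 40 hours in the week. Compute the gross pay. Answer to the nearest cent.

€1206.84

Tue: 07:46–18:07 = 10 h 21 min; less 45 min break → 9 h 36 min
Wed: 08:50–16:49 = 7 h 59 min; less 45 min break → 7 h 14 min
Thu: 07:07–18:26 = 11 h 19 min; less 45 min break → 10 h 34 min
Fri: 07:19–18:26 = 11 h 7 min; less 45 min break → 10 h 22 min
Sat: 05:15–13:07 = 7 h 52 min; less 45 min break → 7 h 7 min
Total worked: 44 h 53 min = 2693 min.
Regular 40 h 0 min = 2400 min at €24.25/h; overtime 4 h 53 min = 293 min at €48.50/h.
Pay = (2400 × €24.25 + 293 × €48.50) ÷ 60 = €1206.84.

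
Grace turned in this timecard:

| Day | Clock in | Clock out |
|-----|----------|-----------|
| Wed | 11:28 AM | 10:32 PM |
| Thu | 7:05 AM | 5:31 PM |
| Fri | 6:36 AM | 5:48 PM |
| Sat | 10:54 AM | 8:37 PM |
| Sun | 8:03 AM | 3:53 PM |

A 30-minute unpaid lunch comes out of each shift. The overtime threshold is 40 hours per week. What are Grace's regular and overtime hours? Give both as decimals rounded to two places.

Wed: 11:28 AM–10:32 PM = 11 h 4 min; less 30 min break → 10 h 34 min
Thu: 7:05 AM–5:31 PM = 10 h 26 min; less 30 min break → 9 h 56 min
Fri: 6:36 AM–5:48 PM = 11 h 12 min; less 30 min break → 10 h 42 min
Sat: 10:54 AM–8:37 PM = 9 h 43 min; less 30 min break → 9 h 13 min
Sun: 8:03 AM–3:53 PM = 7 h 50 min; less 30 min break → 7 h 20 min
Total worked: 47 h 45 min = 47.75 h.
Threshold 40 h → overtime 7 h 45 min, regular 40 h 0 min.

Regular 40.00 hours, overtime 7.75 hours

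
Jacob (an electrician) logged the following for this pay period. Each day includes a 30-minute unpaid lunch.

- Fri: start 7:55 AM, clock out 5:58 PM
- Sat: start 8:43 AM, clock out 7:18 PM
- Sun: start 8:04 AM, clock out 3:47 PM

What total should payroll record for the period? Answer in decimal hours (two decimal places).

Fri: 7:55 AM–5:58 PM = 10 h 3 min; less 30 min break → 9 h 33 min
Sat: 8:43 AM–7:18 PM = 10 h 35 min; less 30 min break → 10 h 5 min
Sun: 8:04 AM–3:47 PM = 7 h 43 min; less 30 min break → 7 h 13 min
Total: 9 h 33 min + 10 h 5 min + 7 h 13 min = 26 h 51 min.

26.85 hours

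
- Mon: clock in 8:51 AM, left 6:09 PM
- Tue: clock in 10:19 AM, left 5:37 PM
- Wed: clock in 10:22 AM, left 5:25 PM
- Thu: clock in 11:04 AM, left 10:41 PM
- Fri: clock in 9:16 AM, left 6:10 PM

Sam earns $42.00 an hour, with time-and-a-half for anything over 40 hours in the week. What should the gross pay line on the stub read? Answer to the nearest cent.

$1942.50

Mon: 8:51 AM–6:09 PM = 9 h 18 min
Tue: 10:19 AM–5:37 PM = 7 h 18 min
Wed: 10:22 AM–5:25 PM = 7 h 3 min
Thu: 11:04 AM–10:41 PM = 11 h 37 min
Fri: 9:16 AM–6:10 PM = 8 h 54 min
Total worked: 44 h 10 min = 2650 min.
Regular 40 h 0 min = 2400 min at $42.00/h; overtime 4 h 10 min = 250 min at $63.00/h.
Pay = (2400 × $42.00 + 250 × $63.00) ÷ 60 = $1942.50.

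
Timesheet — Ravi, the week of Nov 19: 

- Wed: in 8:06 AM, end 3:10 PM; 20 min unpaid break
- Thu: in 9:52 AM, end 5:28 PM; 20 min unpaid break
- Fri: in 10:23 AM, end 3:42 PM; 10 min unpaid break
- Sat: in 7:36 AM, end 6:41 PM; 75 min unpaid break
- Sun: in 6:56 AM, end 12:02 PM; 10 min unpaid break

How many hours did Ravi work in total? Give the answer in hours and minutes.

33 h 55 min

Wed: 8:06 AM–3:10 PM = 7 h 4 min; less 20 min break → 6 h 44 min
Thu: 9:52 AM–5:28 PM = 7 h 36 min; less 20 min break → 7 h 16 min
Fri: 10:23 AM–3:42 PM = 5 h 19 min; less 10 min break → 5 h 9 min
Sat: 7:36 AM–6:41 PM = 11 h 5 min; less 75 min break → 9 h 50 min
Sun: 6:56 AM–12:02 PM = 5 h 6 min; less 10 min break → 4 h 56 min
Total: 6 h 44 min + 7 h 16 min + 5 h 9 min + 9 h 50 min + 4 h 56 min = 33 h 55 min.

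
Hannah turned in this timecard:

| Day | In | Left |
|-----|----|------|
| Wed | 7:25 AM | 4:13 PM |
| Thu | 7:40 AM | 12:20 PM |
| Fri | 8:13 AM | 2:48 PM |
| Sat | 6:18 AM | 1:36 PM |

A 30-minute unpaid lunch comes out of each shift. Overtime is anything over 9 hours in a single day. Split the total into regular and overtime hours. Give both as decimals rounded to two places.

Regular 25.35 hours, overtime 0.00 hours

Wed: 7:25 AM–4:13 PM = 8 h 48 min; less 30 min break → 8 h 18 min
Thu: 7:40 AM–12:20 PM = 4 h 40 min; less 30 min break → 4 h 10 min
Fri: 8:13 AM–2:48 PM = 6 h 35 min; less 30 min break → 6 h 5 min
Sat: 6:18 AM–1:36 PM = 7 h 18 min; less 30 min break → 6 h 48 min
Wed reg 8 h 18 min / OT 0 h 0 min; Thu reg 4 h 10 min / OT 0 h 0 min; Fri reg 6 h 5 min / OT 0 h 0 min; Sat reg 6 h 48 min / OT 0 h 0 min.
Totals: regular 25 h 21 min, overtime 0 h 0 min.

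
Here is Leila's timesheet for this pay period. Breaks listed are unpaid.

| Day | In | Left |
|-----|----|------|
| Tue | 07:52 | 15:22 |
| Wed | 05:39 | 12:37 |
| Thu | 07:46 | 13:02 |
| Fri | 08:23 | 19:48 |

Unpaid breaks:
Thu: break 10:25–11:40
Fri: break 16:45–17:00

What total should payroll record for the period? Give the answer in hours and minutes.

29 h 39 min

Tue: 07:52–15:22 = 7 h 30 min
Wed: 05:39–12:37 = 6 h 58 min
Thu: 07:46–13:02 = 5 h 16 min; less 75 min break → 4 h 1 min
Fri: 08:23–19:48 = 11 h 25 min; less 15 min break → 11 h 10 min
Total: 7 h 30 min + 6 h 58 min + 4 h 1 min + 11 h 10 min = 29 h 39 min.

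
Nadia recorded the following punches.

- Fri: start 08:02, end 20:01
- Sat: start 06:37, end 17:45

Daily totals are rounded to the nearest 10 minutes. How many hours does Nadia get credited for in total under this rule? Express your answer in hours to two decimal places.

Fri: 08:02–20:01 = 11 h 59 min → rounds to 12 h 0 min
Sat: 06:37–17:45 = 11 h 8 min → rounds to 11 h 10 min
Total credited: 23 h 10 min.

23.17 hours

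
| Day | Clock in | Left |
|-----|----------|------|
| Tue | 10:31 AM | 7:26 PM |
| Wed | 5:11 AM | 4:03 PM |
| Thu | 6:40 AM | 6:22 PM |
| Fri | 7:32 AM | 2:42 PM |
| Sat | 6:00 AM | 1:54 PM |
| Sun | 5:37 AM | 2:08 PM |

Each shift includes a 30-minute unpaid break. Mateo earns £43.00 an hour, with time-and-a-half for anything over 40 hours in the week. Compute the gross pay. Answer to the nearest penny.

£2498.30

Tue: 10:31 AM–7:26 PM = 8 h 55 min; less 30 min break → 8 h 25 min
Wed: 5:11 AM–4:03 PM = 10 h 52 min; less 30 min break → 10 h 22 min
Thu: 6:40 AM–6:22 PM = 11 h 42 min; less 30 min break → 11 h 12 min
Fri: 7:32 AM–2:42 PM = 7 h 10 min; less 30 min break → 6 h 40 min
Sat: 6:00 AM–1:54 PM = 7 h 54 min; less 30 min break → 7 h 24 min
Sun: 5:37 AM–2:08 PM = 8 h 31 min; less 30 min break → 8 h 1 min
Total worked: 52 h 4 min = 3124 min.
Regular 40 h 0 min = 2400 min at £43.00/h; overtime 12 h 4 min = 724 min at £64.50/h.
Pay = (2400 × £43.00 + 724 × £64.50) ÷ 60 = £2498.30.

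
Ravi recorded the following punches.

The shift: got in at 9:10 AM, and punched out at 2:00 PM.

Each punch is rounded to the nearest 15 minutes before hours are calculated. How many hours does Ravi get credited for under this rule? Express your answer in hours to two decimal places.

The shift: in 9:10 AM→9:15 AM, out 2:00 PM→2:00 PM; 4 h 45 min

4.75 hours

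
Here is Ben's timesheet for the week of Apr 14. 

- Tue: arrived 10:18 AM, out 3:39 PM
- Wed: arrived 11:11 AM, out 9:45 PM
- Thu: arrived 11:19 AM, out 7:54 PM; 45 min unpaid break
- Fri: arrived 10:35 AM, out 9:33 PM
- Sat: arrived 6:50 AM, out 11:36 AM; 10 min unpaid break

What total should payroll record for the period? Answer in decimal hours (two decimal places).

Tue: 10:18 AM–3:39 PM = 5 h 21 min
Wed: 11:11 AM–9:45 PM = 10 h 34 min
Thu: 11:19 AM–7:54 PM = 8 h 35 min; less 45 min break → 7 h 50 min
Fri: 10:35 AM–9:33 PM = 10 h 58 min
Sat: 6:50 AM–11:36 AM = 4 h 46 min; less 10 min break → 4 h 36 min
Total: 5 h 21 min + 10 h 34 min + 7 h 50 min + 10 h 58 min + 4 h 36 min = 39 h 19 min.

39.32 hours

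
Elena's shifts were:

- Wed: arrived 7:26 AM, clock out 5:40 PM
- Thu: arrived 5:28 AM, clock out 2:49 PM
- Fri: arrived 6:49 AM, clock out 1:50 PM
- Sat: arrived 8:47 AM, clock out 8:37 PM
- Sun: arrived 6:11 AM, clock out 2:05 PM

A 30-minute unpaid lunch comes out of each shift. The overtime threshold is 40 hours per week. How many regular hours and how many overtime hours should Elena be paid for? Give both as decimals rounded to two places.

Wed: 7:26 AM–5:40 PM = 10 h 14 min; less 30 min break → 9 h 44 min
Thu: 5:28 AM–2:49 PM = 9 h 21 min; less 30 min break → 8 h 51 min
Fri: 6:49 AM–1:50 PM = 7 h 1 min; less 30 min break → 6 h 31 min
Sat: 8:47 AM–8:37 PM = 11 h 50 min; less 30 min break → 11 h 20 min
Sun: 6:11 AM–2:05 PM = 7 h 54 min; less 30 min break → 7 h 24 min
Total worked: 43 h 50 min = 43.83 h.
Threshold 40 h → overtime 3 h 50 min, regular 40 h 0 min.

Regular 40.00 hours, overtime 3.83 hours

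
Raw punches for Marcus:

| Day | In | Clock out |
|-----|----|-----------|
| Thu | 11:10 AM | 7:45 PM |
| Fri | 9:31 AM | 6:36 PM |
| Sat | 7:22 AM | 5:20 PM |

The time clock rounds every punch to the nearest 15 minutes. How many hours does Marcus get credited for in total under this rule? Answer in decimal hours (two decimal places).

27.50 hours

Thu: in 11:10 AM→11:15 AM, out 7:45 PM→7:45 PM; 8 h 30 min
Fri: in 9:31 AM→9:30 AM, out 6:36 PM→6:30 PM; 9 h 0 min
Sat: in 7:22 AM→7:15 AM, out 5:20 PM→5:15 PM; 10 h 0 min
Total credited: 27 h 30 min.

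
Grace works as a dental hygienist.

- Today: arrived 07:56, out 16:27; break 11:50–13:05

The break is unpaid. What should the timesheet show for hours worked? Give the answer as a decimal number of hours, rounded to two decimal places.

7.27 hours

Today: 07:56–16:27 = 8 h 31 min; less 75 min break → 7 h 16 min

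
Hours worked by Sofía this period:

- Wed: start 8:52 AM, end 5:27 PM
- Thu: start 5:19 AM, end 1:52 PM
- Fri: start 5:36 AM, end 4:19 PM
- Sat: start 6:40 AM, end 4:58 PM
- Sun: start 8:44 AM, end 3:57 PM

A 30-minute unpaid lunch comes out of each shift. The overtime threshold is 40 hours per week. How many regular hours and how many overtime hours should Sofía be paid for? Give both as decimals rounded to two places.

Wed: 8:52 AM–5:27 PM = 8 h 35 min; less 30 min break → 8 h 5 min
Thu: 5:19 AM–1:52 PM = 8 h 33 min; less 30 min break → 8 h 3 min
Fri: 5:36 AM–4:19 PM = 10 h 43 min; less 30 min break → 10 h 13 min
Sat: 6:40 AM–4:58 PM = 10 h 18 min; less 30 min break → 9 h 48 min
Sun: 8:44 AM–3:57 PM = 7 h 13 min; less 30 min break → 6 h 43 min
Total worked: 42 h 52 min = 42.87 h.
Threshold 40 h → overtime 2 h 52 min, regular 40 h 0 min.

Regular 40.00 hours, overtime 2.87 hours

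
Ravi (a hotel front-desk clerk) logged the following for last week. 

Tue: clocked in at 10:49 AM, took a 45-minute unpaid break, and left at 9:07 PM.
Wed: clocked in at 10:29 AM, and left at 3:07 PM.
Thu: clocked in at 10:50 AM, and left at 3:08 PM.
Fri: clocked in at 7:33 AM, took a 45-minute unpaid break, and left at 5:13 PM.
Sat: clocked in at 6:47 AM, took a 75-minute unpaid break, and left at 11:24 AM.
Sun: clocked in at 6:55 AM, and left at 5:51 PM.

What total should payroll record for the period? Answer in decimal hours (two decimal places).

Tue: 10:49 AM–9:07 PM = 10 h 18 min; less 45 min break → 9 h 33 min
Wed: 10:29 AM–3:07 PM = 4 h 38 min
Thu: 10:50 AM–3:08 PM = 4 h 18 min
Fri: 7:33 AM–5:13 PM = 9 h 40 min; less 45 min break → 8 h 55 min
Sat: 6:47 AM–11:24 AM = 4 h 37 min; less 75 min break → 3 h 22 min
Sun: 6:55 AM–5:51 PM = 10 h 56 min
Total: 9 h 33 min + 4 h 38 min + 4 h 18 min + 8 h 55 min + 3 h 22 min + 10 h 56 min = 41 h 42 min.

41.70 hours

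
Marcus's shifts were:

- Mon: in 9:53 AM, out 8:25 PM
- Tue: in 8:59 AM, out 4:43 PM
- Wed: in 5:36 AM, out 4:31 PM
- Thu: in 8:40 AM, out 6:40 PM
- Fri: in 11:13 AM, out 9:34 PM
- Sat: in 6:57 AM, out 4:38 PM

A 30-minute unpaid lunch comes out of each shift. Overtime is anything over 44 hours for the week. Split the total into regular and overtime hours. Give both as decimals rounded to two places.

Mon: 9:53 AM–8:25 PM = 10 h 32 min; less 30 min break → 10 h 2 min
Tue: 8:59 AM–4:43 PM = 7 h 44 min; less 30 min break → 7 h 14 min
Wed: 5:36 AM–4:31 PM = 10 h 55 min; less 30 min break → 10 h 25 min
Thu: 8:40 AM–6:40 PM = 10 h 0 min; less 30 min break → 9 h 30 min
Fri: 11:13 AM–9:34 PM = 10 h 21 min; less 30 min break → 9 h 51 min
Sat: 6:57 AM–4:38 PM = 9 h 41 min; less 30 min break → 9 h 11 min
Total worked: 56 h 13 min = 56.22 h.
Threshold 44 h → overtime 12 h 13 min, regular 44 h 0 min.

Regular 44.00 hours, overtime 12.22 hours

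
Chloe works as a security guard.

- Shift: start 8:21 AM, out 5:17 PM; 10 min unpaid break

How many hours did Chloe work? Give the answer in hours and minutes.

8 h 46 min

Shift: 8:21 AM–5:17 PM = 8 h 56 min; less 10 min break → 8 h 46 min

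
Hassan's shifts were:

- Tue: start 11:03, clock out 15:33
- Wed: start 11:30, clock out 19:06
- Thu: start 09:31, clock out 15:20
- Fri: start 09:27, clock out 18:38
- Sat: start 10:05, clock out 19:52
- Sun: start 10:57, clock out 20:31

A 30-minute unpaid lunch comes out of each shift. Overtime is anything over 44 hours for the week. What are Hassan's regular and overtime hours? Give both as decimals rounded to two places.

Regular 43.45 hours, overtime 0.00 hours

Tue: 11:03–15:33 = 4 h 30 min; less 30 min break → 4 h 0 min
Wed: 11:30–19:06 = 7 h 36 min; less 30 min break → 7 h 6 min
Thu: 09:31–15:20 = 5 h 49 min; less 30 min break → 5 h 19 min
Fri: 09:27–18:38 = 9 h 11 min; less 30 min break → 8 h 41 min
Sat: 10:05–19:52 = 9 h 47 min; less 30 min break → 9 h 17 min
Sun: 10:57–20:31 = 9 h 34 min; less 30 min break → 9 h 4 min
Total worked: 43 h 27 min = 43.45 h.
Threshold 44 h → overtime 0 h 0 min, regular 43 h 27 min.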